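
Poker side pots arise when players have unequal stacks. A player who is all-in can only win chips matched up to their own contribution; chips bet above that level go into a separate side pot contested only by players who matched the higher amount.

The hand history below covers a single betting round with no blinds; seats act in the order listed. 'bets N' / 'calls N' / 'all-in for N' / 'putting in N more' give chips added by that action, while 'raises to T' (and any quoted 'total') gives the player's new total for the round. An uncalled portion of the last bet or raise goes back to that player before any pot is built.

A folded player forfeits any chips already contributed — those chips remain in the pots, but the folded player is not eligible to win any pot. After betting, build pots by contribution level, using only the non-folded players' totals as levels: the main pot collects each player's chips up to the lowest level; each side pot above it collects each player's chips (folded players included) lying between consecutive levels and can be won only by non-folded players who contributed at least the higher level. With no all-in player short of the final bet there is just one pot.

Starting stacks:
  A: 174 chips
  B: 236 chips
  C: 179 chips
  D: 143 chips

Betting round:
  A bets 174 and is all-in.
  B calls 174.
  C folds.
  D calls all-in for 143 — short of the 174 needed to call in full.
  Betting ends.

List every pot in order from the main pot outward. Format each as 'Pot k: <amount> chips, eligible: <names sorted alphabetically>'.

Contributions: A=174, B=174, D=143
Folded: C
Pot levels (distinct totals of non-folded players): 143, 174
Layer 1-143: 143 each from A, B, D = 143*3 = 429 chips; eligible A, B, D
Layer 144-174: 31 each from A, B = 31*2 = 62 chips; eligible A, B

Pot 1: 429 chips, eligible: A, B, D
Pot 2: 62 chips, eligible: A, B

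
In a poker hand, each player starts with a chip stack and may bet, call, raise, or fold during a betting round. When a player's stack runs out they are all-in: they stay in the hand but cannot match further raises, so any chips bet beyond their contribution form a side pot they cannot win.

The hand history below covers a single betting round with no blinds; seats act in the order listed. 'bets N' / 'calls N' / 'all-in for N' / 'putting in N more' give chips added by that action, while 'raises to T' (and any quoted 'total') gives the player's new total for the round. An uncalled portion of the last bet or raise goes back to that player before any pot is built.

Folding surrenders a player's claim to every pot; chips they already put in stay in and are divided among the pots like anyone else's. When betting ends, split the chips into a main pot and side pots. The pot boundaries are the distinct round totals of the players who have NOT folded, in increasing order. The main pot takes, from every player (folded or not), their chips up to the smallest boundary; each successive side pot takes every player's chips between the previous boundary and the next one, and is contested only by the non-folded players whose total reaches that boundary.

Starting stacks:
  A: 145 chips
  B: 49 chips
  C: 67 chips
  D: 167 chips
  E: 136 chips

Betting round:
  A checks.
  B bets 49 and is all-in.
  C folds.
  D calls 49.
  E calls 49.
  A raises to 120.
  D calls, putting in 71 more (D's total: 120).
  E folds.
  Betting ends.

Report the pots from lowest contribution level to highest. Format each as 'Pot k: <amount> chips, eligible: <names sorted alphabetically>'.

Contributions: A=120, B=49, D=120, E=49
Folded: C, E
Pot levels (distinct totals of non-folded players): 49, 120
Layer 1-49: 49 each from A, B, D, E = 49*4 = 196 chips; eligible A, B, D
Layer 50-120: 71 each from A, D = 71*2 = 142 chips; eligible A, D

Pot 1: 196 chips, eligible: A, B, D
Pot 2: 142 chips, eligible: A, D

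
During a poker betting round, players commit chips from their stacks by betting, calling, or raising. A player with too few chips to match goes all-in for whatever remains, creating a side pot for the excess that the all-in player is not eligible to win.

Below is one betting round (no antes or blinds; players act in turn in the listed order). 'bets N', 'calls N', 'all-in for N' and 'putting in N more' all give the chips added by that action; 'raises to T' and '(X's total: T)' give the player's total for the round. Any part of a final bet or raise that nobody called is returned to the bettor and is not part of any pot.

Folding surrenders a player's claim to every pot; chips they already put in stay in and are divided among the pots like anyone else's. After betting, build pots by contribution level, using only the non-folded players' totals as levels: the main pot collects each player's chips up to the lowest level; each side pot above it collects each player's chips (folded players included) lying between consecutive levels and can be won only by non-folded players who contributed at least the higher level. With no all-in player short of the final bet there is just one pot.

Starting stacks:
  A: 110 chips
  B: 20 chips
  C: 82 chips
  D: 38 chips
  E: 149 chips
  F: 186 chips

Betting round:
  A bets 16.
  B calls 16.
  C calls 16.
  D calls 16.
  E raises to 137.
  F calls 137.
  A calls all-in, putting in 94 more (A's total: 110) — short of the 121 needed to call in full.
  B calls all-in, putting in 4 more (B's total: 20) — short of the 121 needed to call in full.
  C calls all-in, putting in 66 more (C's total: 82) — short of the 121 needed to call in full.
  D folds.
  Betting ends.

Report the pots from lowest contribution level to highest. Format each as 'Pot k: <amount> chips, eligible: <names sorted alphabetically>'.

Contributions: A=110, B=20, C=82, D=16, E=137, F=137
Folded: D
Pot levels (distinct totals of non-folded players): 20, 82, 110, 137
Layer 1-20: A 20 + B 20 + C 20 + D 16 + E 20 + F 20 = 116 chips; eligible A, B, C, E, F
Layer 21-82: 62 each from A, C, E, F = 62*4 = 248 chips; eligible A, C, E, F
Layer 83-110: 28 each from A, E, F = 28*3 = 84 chips; eligible A, E, F
Layer 111-137: 27 each from E, F = 27*2 = 54 chips; eligible E, F

Pot 1: 116 chips, eligible: A, B, C, E, F
Pot 2: 248 chips, eligible: A, C, E, F
Pot 3: 84 chips, eligible: A, E, F
Pot 4: 54 chips, eligible: E, F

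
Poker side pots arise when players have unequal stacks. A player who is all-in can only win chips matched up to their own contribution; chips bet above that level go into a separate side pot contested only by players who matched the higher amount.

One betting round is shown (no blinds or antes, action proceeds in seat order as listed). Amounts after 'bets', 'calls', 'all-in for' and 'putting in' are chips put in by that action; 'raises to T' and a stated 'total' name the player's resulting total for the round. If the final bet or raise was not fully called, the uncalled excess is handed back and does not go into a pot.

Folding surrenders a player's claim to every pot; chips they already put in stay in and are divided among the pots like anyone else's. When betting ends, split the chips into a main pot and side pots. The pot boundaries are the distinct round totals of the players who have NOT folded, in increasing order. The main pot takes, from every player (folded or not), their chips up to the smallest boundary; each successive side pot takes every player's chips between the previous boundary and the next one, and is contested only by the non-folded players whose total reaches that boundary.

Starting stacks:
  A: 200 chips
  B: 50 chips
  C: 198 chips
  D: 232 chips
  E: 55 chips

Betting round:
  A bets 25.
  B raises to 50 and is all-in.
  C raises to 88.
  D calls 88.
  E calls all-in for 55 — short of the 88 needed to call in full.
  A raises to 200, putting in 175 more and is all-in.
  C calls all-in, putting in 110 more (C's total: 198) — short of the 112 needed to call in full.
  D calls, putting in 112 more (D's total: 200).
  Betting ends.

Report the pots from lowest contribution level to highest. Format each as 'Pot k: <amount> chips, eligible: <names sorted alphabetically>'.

Pot 1: 250 chips, eligible: A, B, C, D, E
Pot 2: 20 chips, eligible: A, C, D, E
Pot 3: 429 chips, eligible: A, C, D
Pot 4: 4 chips, eligible: A, D

Derivation:
Contributions: A=200, B=50, C=198, D=200, E=55
Pot levels (distinct totals of non-folded players): 50, 55, 198, 200
Layer 1-50: 50 each from A, B, C, D, E = 50*5 = 250 chips; eligible A, B, C, D, E
Layer 51-55: 5 each from A, C, D, E = 5*4 = 20 chips; eligible A, C, D, E
Layer 56-198: 143 each from A, C, D = 143*3 = 429 chips; eligible A, C, D
Layer 199-200: 2 each from A, D = 2*2 = 4 chips; eligible A, D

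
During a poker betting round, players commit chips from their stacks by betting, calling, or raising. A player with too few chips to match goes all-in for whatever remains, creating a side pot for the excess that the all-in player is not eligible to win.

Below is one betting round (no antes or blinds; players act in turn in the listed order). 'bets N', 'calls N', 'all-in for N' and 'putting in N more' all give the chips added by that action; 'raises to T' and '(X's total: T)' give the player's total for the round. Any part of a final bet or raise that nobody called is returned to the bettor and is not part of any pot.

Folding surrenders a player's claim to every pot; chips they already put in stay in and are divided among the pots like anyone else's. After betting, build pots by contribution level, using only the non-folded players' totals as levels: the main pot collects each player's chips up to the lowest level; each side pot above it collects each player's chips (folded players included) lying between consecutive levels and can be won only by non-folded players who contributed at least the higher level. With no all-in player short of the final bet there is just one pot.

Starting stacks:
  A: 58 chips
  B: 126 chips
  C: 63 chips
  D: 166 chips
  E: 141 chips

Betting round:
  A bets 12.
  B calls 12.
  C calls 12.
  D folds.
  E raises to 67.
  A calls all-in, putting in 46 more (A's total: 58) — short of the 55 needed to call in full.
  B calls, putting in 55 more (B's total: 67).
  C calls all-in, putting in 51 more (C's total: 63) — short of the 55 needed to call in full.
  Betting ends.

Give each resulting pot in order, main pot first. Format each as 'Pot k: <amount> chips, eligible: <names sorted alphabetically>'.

Pot 1: 232 chips, eligible: A, B, C, E
Pot 2: 15 chips, eligible: B, C, E
Pot 3: 8 chips, eligible: B, E

Derivation:
Contributions: A=58, B=67, C=63, E=67
Folded: D
Pot levels (distinct totals of non-folded players): 58, 63, 67
Layer 1-58: 58 each from A, B, C, E = 58*4 = 232 chips; eligible A, B, C, E
Layer 59-63: 5 each from B, C, E = 5*3 = 15 chips; eligible B, C, E
Layer 64-67: 4 each from B, E = 4*2 = 8 chips; eligible B, E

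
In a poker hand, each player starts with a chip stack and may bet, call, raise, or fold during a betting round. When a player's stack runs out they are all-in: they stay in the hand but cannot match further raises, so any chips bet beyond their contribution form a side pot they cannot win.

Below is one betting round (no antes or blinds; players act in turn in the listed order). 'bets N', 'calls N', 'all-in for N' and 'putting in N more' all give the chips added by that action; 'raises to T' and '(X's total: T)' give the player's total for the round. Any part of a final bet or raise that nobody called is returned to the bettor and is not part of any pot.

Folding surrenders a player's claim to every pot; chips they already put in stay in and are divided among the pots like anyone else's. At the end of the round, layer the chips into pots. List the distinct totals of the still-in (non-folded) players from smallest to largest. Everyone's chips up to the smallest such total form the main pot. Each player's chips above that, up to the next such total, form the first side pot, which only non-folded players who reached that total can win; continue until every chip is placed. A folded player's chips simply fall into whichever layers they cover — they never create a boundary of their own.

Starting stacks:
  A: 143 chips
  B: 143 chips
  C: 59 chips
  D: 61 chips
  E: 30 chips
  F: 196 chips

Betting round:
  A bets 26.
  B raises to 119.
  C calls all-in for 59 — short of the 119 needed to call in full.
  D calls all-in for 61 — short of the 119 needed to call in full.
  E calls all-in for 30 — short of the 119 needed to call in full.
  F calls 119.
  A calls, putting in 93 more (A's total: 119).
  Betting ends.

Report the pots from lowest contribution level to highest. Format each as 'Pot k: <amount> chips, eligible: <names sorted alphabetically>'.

Pot 1: 180 chips, eligible: A, B, C, D, E, F
Pot 2: 145 chips, eligible: A, B, C, D, F
Pot 3: 8 chips, eligible: A, B, D, F
Pot 4: 174 chips, eligible: A, B, F

Derivation:
Contributions: A=119, B=119, C=59, D=61, E=30, F=119
Pot levels (distinct totals of non-folded players): 30, 59, 61, 119
Layer 1-30: 30 each from A, B, C, D, E, F = 30*6 = 180 chips; eligible A, B, C, D, E, F
Layer 31-59: 29 each from A, B, C, D, F = 29*5 = 145 chips; eligible A, B, C, D, F
Layer 60-61: 2 each from A, B, D, F = 2*4 = 8 chips; eligible A, B, D, F
Layer 62-119: 58 each from A, B, F = 58*3 = 174 chips; eligible A, B, F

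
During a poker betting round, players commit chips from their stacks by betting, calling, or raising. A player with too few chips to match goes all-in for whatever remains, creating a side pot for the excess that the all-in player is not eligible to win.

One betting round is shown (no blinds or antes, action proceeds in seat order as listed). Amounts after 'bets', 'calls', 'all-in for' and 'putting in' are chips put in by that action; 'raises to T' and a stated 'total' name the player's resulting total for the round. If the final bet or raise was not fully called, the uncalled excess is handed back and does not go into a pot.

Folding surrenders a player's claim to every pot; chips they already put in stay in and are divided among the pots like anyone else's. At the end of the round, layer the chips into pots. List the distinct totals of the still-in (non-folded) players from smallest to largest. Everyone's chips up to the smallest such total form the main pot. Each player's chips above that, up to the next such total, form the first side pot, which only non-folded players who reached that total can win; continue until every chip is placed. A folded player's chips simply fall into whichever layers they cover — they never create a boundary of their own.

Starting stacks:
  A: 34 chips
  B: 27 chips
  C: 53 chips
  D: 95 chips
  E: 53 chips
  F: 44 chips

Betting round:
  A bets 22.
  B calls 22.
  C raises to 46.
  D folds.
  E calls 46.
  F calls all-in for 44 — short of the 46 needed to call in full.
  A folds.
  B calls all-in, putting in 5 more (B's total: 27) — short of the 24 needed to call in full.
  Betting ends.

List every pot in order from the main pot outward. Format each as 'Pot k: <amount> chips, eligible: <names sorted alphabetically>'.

Pot 1: 130 chips, eligible: B, C, E, F
Pot 2: 51 chips, eligible: C, E, F
Pot 3: 4 chips, eligible: C, E

Derivation:
Contributions: A=22, B=27, C=46, E=46, F=44
Folded: A, D
Pot levels (distinct totals of non-folded players): 27, 44, 46
Layer 1-27: A 22 + B 27 + C 27 + E 27 + F 27 = 130 chips; eligible B, C, E, F
Layer 28-44: 17 each from C, E, F = 17*3 = 51 chips; eligible C, E, F
Layer 45-46: 2 each from C, E = 2*2 = 4 chips; eligible C, E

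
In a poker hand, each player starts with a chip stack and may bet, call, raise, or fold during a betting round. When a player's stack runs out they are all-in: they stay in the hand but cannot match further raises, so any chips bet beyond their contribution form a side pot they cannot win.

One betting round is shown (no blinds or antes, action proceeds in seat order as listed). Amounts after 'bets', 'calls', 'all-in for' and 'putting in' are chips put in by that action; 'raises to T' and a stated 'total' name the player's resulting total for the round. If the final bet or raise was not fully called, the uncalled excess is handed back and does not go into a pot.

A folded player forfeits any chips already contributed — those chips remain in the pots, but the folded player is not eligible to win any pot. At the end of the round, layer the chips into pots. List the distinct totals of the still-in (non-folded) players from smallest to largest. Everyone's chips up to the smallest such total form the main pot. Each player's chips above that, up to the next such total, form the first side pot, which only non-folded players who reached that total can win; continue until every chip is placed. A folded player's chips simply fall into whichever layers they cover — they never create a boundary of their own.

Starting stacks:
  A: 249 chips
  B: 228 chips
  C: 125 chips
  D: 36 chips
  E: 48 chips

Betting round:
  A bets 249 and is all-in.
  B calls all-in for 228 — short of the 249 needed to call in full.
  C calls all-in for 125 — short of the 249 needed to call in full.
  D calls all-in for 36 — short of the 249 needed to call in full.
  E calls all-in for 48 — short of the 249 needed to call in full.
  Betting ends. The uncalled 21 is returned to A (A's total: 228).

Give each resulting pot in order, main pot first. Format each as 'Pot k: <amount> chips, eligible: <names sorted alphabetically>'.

Pot 1: 180 chips, eligible: A, B, C, D, E
Pot 2: 48 chips, eligible: A, B, C, E
Pot 3: 231 chips, eligible: A, B, C
Pot 4: 206 chips, eligible: A, B

Derivation:
Contributions (after 21 returned to A): A=228, B=228, C=125, D=36, E=48
Pot levels (distinct totals of non-folded players): 36, 48, 125, 228
Layer 1-36: 36 each from A, B, C, D, E = 36*5 = 180 chips; eligible A, B, C, D, E
Layer 37-48: 12 each from A, B, C, E = 12*4 = 48 chips; eligible A, B, C, E
Layer 49-125: 77 each from A, B, C = 77*3 = 231 chips; eligible A, B, C
Layer 126-228: 103 each from A, B = 103*2 = 206 chips; eligible A, B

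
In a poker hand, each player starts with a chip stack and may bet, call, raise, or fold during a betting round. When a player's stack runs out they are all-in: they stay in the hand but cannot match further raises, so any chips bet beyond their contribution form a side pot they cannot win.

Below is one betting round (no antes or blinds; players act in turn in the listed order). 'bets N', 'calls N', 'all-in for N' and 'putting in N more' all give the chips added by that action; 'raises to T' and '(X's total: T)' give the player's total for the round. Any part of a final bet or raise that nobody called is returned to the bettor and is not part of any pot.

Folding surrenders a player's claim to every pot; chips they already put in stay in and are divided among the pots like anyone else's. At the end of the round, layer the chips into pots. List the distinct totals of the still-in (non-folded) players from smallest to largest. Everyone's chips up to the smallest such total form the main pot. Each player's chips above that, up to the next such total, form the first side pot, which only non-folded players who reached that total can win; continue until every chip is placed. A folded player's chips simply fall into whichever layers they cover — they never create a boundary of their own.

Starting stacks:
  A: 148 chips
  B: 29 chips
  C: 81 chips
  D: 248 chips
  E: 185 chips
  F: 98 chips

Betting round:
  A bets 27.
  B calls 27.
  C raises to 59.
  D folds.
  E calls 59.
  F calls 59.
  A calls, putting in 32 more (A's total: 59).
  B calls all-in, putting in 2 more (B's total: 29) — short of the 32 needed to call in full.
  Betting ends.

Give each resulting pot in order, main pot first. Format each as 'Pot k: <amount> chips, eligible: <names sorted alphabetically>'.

Pot 1: 145 chips, eligible: A, B, C, E, F
Pot 2: 120 chips, eligible: A, C, E, F

Derivation:
Contributions: A=59, B=29, C=59, E=59, F=59
Folded: D
Pot levels (distinct totals of non-folded players): 29, 59
Layer 1-29: 29 each from A, B, C, E, F = 29*5 = 145 chips; eligible A, B, C, E, F
Layer 30-59: 30 each from A, C, E, F = 30*4 = 120 chips; eligible A, C, E, F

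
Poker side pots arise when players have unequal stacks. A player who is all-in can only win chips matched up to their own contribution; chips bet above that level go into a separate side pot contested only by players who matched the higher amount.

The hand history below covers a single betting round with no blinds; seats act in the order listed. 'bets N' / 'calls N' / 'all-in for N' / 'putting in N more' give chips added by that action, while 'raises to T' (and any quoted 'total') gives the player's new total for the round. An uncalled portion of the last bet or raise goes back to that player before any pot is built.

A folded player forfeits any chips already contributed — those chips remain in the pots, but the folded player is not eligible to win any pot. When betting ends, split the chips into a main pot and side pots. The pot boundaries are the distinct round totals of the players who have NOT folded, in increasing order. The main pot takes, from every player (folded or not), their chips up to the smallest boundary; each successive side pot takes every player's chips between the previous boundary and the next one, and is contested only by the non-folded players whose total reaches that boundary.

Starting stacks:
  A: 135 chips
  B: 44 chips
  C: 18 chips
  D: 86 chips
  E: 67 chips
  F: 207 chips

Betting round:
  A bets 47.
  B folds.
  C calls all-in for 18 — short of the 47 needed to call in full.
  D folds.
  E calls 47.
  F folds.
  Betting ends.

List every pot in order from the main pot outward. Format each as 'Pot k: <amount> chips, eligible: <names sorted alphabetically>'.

Pot 1: 54 chips, eligible: A, C, E
Pot 2: 58 chips, eligible: A, E

Derivation:
Contributions: A=47, C=18, E=47
Folded: B, D, F
Pot levels (distinct totals of non-folded players): 18, 47
Layer 1-18: 18 each from A, C, E = 18*3 = 54 chips; eligible A, C, E
Layer 19-47: 29 each from A, E = 29*2 = 58 chips; eligible A, E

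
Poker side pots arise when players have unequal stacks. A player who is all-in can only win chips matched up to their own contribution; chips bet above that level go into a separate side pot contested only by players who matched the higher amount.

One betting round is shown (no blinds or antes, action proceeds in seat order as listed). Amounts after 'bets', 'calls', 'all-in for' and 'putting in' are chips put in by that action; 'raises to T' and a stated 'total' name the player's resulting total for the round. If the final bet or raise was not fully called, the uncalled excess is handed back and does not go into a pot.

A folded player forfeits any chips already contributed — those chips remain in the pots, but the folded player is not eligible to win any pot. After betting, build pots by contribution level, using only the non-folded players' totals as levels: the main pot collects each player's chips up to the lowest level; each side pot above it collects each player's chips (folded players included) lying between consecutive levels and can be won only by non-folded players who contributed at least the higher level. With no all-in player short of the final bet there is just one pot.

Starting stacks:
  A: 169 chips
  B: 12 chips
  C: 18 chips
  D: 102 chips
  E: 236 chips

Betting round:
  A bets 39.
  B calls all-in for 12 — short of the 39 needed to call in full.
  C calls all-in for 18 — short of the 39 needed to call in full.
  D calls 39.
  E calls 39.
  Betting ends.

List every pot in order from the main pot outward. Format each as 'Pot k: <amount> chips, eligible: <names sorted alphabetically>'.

Contributions: A=39, B=12, C=18, D=39, E=39
Pot levels (distinct totals of non-folded players): 12, 18, 39
Layer 1-12: 12 each from A, B, C, D, E = 12*5 = 60 chips; eligible A, B, C, D, E
Layer 13-18: 6 each from A, C, D, E = 6*4 = 24 chips; eligible A, C, D, E
Layer 19-39: 21 each from A, D, E = 21*3 = 63 chips; eligible A, D, E

Pot 1: 60 chips, eligible: A, B, C, D, E
Pot 2: 24 chips, eligible: A, C, D, E
Pot 3: 63 chips, eligible: A, D, E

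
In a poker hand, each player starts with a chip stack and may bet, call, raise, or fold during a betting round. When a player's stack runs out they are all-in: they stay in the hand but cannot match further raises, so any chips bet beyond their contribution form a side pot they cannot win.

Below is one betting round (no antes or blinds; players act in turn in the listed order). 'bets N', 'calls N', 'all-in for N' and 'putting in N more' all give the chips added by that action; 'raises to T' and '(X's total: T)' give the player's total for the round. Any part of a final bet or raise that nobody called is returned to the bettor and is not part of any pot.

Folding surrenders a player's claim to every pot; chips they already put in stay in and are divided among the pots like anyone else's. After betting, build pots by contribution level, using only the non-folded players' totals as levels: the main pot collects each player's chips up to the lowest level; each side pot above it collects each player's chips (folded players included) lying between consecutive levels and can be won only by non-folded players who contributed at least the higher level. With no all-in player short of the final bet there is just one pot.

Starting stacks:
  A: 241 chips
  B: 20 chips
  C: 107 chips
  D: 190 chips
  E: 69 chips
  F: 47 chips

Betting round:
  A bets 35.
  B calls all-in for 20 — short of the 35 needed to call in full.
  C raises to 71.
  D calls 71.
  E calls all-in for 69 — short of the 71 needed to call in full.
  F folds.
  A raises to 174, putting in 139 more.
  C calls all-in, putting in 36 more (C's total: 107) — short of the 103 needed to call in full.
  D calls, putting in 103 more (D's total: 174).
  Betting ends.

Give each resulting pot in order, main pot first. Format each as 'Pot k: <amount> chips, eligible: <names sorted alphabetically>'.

Pot 1: 100 chips, eligible: A, B, C, D, E
Pot 2: 196 chips, eligible: A, C, D, E
Pot 3: 114 chips, eligible: A, C, D
Pot 4: 134 chips, eligible: A, D

Derivation:
Contributions: A=174, B=20, C=107, D=174, E=69
Folded: F
Pot levels (distinct totals of non-folded players): 20, 69, 107, 174
Layer 1-20: 20 each from A, B, C, D, E = 20*5 = 100 chips; eligible A, B, C, D, E
Layer 21-69: 49 each from A, C, D, E = 49*4 = 196 chips; eligible A, C, D, E
Layer 70-107: 38 each from A, C, D = 38*3 = 114 chips; eligible A, C, D
Layer 108-174: 67 each from A, D = 67*2 = 134 chips; eligible A, D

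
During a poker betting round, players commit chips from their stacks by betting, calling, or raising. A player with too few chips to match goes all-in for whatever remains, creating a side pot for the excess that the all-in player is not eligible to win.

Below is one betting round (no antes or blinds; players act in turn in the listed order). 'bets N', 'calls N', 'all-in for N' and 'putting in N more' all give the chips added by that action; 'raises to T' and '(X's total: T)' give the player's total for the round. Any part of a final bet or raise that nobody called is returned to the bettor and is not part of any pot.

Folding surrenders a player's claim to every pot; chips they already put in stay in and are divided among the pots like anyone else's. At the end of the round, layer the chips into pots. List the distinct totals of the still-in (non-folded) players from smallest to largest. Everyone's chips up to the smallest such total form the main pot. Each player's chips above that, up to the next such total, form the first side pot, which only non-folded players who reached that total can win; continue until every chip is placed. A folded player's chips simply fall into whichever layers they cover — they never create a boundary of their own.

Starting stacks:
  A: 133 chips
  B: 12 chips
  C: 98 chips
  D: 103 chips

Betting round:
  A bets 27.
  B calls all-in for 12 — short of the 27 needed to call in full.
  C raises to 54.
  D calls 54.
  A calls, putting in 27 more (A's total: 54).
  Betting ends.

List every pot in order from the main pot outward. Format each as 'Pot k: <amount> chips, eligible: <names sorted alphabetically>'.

Pot 1: 48 chips, eligible: A, B, C, D
Pot 2: 126 chips, eligible: A, C, D

Derivation:
Contributions: A=54, B=12, C=54, D=54
Pot levels (distinct totals of non-folded players): 12, 54
Layer 1-12: 12 each from A, B, C, D = 12*4 = 48 chips; eligible A, B, C, D
Layer 13-54: 42 each from A, C, D = 42*3 = 126 chips; eligible A, C, D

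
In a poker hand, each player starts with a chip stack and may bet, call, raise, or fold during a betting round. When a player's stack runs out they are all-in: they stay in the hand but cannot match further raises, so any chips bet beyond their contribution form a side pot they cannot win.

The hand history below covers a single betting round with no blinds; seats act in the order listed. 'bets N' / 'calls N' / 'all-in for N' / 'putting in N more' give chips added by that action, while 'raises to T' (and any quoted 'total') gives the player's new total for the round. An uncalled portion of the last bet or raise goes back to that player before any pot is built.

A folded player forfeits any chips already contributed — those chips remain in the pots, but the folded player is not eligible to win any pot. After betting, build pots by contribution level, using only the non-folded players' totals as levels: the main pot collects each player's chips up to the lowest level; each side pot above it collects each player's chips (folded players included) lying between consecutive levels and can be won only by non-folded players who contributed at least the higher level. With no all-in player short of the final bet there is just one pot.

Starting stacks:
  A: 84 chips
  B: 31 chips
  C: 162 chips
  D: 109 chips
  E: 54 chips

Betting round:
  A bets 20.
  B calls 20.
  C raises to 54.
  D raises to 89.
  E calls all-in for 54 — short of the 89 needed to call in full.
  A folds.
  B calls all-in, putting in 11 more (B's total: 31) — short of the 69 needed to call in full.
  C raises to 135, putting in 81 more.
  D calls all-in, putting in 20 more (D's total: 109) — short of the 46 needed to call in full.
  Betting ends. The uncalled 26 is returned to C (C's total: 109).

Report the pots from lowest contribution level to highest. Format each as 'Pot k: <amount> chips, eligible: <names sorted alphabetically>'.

Contributions (after 26 returned to C): A=20, B=31, C=109, D=109, E=54
Folded: A
Pot levels (distinct totals of non-folded players): 31, 54, 109
Layer 1-31: A 20 + B 31 + C 31 + D 31 + E 31 = 144 chips; eligible B, C, D, E
Layer 32-54: 23 each from C, D, E = 23*3 = 69 chips; eligible C, D, E
Layer 55-109: 55 each from C, D = 55*2 = 110 chips; eligible C, D

Pot 1: 144 chips, eligible: B, C, D, E
Pot 2: 69 chips, eligible: C, D, E
Pot 3: 110 chips, eligible: C, D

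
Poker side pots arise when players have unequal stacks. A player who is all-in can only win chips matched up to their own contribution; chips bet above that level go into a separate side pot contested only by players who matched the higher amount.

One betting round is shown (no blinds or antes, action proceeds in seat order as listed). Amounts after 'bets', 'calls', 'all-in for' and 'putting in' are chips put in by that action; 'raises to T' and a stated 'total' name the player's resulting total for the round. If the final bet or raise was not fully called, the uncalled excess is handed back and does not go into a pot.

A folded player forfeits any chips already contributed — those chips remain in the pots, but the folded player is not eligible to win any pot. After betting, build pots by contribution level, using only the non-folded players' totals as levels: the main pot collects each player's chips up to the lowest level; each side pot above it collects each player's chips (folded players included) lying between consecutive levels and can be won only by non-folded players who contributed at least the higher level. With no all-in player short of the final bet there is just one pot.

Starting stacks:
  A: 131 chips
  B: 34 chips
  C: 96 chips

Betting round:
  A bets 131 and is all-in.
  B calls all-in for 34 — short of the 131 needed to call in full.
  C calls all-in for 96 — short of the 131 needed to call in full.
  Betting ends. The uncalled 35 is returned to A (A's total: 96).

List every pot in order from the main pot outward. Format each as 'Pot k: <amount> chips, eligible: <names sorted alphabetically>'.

Pot 1: 102 chips, eligible: A, B, C
Pot 2: 124 chips, eligible: A, C

Derivation:
Contributions (after 35 returned to A): A=96, B=34, C=96
Pot levels (distinct totals of non-folded players): 34, 96
Layer 1-34: 34 each from A, B, C = 34*3 = 102 chips; eligible A, B, C
Layer 35-96: 62 each from A, C = 62*2 = 124 chips; eligible A, C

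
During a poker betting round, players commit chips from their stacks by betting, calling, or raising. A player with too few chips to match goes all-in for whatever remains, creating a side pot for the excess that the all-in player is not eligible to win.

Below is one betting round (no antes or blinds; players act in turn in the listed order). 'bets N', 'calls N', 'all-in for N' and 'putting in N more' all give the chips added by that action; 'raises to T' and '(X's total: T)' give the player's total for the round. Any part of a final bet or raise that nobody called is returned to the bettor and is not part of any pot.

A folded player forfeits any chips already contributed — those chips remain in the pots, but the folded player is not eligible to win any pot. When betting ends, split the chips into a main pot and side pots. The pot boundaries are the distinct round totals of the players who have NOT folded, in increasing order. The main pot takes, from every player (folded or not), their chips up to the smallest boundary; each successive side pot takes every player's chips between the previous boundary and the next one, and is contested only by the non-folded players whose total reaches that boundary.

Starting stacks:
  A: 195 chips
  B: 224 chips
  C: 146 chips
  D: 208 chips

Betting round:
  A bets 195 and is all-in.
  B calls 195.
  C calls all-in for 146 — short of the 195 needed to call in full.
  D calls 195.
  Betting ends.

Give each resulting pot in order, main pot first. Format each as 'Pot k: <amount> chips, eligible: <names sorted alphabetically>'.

Contributions: A=195, B=195, C=146, D=195
Pot levels (distinct totals of non-folded players): 146, 195
Layer 1-146: 146 each from A, B, C, D = 146*4 = 584 chips; eligible A, B, C, D
Layer 147-195: 49 each from A, B, D = 49*3 = 147 chips; eligible A, B, D

Pot 1: 584 chips, eligible: A, B, C, D
Pot 2: 147 chips, eligible: A, B, D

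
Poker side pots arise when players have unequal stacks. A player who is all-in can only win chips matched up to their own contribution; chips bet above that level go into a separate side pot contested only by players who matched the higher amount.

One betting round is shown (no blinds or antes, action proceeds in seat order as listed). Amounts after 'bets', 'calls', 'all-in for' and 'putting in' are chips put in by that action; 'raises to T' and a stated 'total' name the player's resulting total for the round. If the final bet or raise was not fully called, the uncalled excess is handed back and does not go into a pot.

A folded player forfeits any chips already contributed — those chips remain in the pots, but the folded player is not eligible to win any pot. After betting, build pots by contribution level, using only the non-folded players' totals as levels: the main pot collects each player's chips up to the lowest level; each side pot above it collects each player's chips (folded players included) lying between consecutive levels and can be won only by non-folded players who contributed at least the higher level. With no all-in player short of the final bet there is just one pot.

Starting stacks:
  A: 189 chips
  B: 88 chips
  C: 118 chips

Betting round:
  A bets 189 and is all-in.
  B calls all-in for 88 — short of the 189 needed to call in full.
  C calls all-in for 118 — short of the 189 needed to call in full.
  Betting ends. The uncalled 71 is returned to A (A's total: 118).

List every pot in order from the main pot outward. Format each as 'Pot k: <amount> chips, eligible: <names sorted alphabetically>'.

Contributions (after 71 returned to A): A=118, B=88, C=118
Pot levels (distinct totals of non-folded players): 88, 118
Layer 1-88: 88 each from A, B, C = 88*3 = 264 chips; eligible A, B, C
Layer 89-118: 30 each from A, C = 30*2 = 60 chips; eligible A, C

Pot 1: 264 chips, eligible: A, B, C
Pot 2: 60 chips, eligible: A, C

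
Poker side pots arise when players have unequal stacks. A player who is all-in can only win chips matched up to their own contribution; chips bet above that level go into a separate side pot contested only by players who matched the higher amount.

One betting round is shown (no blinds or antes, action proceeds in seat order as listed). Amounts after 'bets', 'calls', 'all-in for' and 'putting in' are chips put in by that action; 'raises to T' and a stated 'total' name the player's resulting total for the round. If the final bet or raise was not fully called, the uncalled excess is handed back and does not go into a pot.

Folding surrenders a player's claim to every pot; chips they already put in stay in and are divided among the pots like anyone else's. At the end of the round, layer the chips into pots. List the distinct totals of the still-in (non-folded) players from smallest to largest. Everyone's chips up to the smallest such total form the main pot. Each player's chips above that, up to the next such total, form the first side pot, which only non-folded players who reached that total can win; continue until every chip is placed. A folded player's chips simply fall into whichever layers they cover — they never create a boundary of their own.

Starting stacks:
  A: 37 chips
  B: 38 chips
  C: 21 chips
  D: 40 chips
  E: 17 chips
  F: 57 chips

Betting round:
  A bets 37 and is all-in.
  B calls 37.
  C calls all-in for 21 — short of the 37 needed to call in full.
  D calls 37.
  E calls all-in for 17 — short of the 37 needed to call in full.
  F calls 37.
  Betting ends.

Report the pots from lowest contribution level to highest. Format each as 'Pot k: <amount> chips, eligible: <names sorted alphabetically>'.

Pot 1: 102 chips, eligible: A, B, C, D, E, F
Pot 2: 20 chips, eligible: A, B, C, D, F
Pot 3: 64 chips, eligible: A, B, D, F

Derivation:
Contributions: A=37, B=37, C=21, D=37, E=17, F=37
Pot levels (distinct totals of non-folded players): 17, 21, 37
Layer 1-17: 17 each from A, B, C, D, E, F = 17*6 = 102 chips; eligible A, B, C, D, E, F
Layer 18-21: 4 each from A, B, C, D, F = 4*5 = 20 chips; eligible A, B, C, D, F
Layer 22-37: 16 each from A, B, D, F = 16*4 = 64 chips; eligible A, B, D, F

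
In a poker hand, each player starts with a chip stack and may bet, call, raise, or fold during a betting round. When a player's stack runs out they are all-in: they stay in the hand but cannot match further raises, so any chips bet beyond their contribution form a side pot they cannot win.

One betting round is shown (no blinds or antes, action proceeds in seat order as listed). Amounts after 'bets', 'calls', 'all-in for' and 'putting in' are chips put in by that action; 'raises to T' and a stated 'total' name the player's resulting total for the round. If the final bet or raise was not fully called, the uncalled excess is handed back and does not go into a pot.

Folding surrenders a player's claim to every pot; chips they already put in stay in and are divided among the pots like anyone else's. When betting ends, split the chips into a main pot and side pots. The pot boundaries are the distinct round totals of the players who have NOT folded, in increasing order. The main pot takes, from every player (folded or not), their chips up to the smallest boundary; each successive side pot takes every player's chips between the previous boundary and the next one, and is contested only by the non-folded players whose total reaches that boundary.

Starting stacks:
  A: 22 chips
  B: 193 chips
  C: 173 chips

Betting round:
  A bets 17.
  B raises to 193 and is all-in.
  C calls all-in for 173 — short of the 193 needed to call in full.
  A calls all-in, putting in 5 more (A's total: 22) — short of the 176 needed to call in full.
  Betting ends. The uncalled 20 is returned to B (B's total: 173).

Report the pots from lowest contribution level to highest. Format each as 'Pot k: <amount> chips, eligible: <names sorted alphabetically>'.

Contributions (after 20 returned to B): A=22, B=173, C=173
Pot levels (distinct totals of non-folded players): 22, 173
Layer 1-22: 22 each from A, B, C = 22*3 = 66 chips; eligible A, B, C
Layer 23-173: 151 each from B, C = 151*2 = 302 chips; eligible B, C

Pot 1: 66 chips, eligible: A, B, C
Pot 2: 302 chips, eligible: B, C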